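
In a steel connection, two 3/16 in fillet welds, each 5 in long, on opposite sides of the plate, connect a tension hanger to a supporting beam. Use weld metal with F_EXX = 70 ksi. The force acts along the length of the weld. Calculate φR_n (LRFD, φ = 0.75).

Effective throat t_e = 0.707 × 0.1875 = 0.1326 in.
Total length L = 10 in; A_we = 0.1326 × 10 = 1.326 in².
F_nw = 0.6 F_EXX = 0.6 × 70 = 42 ksi.
φR_n = 0.75 × 42 × 1.326 = 41.76 kip.

φR_n ≈ 41.8 kip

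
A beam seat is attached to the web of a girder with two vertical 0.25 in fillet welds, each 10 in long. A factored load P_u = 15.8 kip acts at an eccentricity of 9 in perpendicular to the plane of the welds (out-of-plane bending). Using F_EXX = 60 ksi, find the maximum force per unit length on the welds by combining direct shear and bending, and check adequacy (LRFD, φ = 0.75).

L_w = 2 × 10 = 20 in; section modulus (unit throat) S = 2 × L²/6 = 33.33 in².
Direct shear f_v = P/L_w = 15.8/20 = 0.79 kip/in.
Moment M = P × e = 15.8 × 9 = 142.2 kip·in; bending f_b = M/S = 4.266 kip/in.
f_max = √(f_v² + f_b²) = √(0.79² + 4.266²) = 4.339 kip/in.
φr_n = 0.75 × 0.6 × 60 × (0.707 × 0.25) = 4.772 kip/in → adequate.

f_max ≈ 4.34 kip/in; adequate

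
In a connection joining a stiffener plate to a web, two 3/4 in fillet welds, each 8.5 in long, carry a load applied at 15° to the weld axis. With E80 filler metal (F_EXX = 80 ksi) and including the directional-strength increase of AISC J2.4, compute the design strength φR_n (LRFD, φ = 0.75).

t_e = 0.707 × 0.75 = 0.5302 in; A_we = 0.5302 × 17 = 9.014 in².
Directional factor: 1.0 + 0.5 sin^1.5(15°) = 1.066.
F_nw = 0.6 × 80 × 1.066 = 51.16 ksi.
φR_n = 0.75 × 51.16 × 9.014 = 345.9 kips.

φR_n ≈ 346 kips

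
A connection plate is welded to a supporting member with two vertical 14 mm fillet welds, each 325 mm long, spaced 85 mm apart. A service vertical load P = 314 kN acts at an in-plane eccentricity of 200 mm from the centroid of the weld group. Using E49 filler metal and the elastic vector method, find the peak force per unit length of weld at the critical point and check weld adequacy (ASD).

f_max ≈ 1720 N/mm; NOT adequate

E49XX → F_EXX = 490 MPa.
Total weld length L_w = 650 mm. Treat welds as unit-width lines.
Polar moment about centroid: J = 2[d³/12 + d(b/2)²] = 2[325³/12 + 325×42.5²] = 6895000 mm³.
Direct shear f_v = P/L_w = 314×10³ / 650 = 483.1 N/mm (vertical).
Torsion M = P·e = 314×10³ × 200 = 62800000 N·mm.
Critical point at (x, y) = (42.5, 162.5) from centroid. f_tx = M·y/J = 1480 N/mm; f_ty = M·x/J = 387.1 N/mm.
Resultant f_max = √[f_tx² + (f_v + f_ty)²] = √[1480² + (483.1 + 387.1)²] = 1717 N/mm.
Capacity per unit length: r_n/Ω = (1/2.0) × 0.6 × 490 × (0.707 × 14) = 1455 N/mm.
1717 > 1455 → NOT adequate.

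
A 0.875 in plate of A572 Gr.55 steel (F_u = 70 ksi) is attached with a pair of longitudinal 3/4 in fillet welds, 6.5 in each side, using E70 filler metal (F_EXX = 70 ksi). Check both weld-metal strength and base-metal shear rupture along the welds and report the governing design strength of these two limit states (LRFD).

t_e = 0.707 × 0.75 = 0.5302 in; L = 13 in.
Weld metal: φR_n = 0.75 × 0.6 × 70 × 0.5302 × 13 = 217.1 kips.
Base metal (shear rupture): φR_n = 0.75 × 0.6 × 70 × 0.875 × 13 = 358.3 kips.
Governing: weld metal.

φR_n ≈ 217 kips (weld metal governs)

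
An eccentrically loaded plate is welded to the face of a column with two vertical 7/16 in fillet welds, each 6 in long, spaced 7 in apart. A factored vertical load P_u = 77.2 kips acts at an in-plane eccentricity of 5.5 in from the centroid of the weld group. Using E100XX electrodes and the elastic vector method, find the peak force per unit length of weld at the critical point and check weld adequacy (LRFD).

f_max ≈ 16.1 kip/in; NOT adequate

E100XX → F_EXX = 100 ksi.
Total weld length L_w = 12 in. Treat welds as unit-width lines.
Polar moment about centroid: J = 2[d³/12 + d(b/2)²] = 2[6³/12 + 6×3.5²] = 183 in³.
Direct shear f_v = P/L_w = 77.2 / 12 = 6.433 kip/in (vertical).
Torsion M = P·e = 77.2 × 5.5 = 424.6 kip·in.
Critical point at (x, y) = (3.5, 3) from centroid. f_tx = M·y/J = 6.961 kip/in; f_ty = M·x/J = 8.121 kip/in.
Resultant f_max = √[f_tx² + (f_v + f_ty)²] = √[6.961² + (6.433 + 8.121)²] = 16.13 kip/in.
Capacity per unit length: φr_n = 0.75 × 0.6 × 100 × (0.707 × 0.4375) = 13.92 kip/in.
16.13 > 13.92 → NOT adequate.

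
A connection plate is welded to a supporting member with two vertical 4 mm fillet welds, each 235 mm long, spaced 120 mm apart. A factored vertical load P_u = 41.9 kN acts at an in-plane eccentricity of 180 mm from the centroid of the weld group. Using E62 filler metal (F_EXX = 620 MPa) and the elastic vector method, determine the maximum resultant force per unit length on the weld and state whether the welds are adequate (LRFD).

f_max ≈ 309 N/mm; adequate

Total weld length L_w = 470 mm. Treat welds as unit-width lines.
Polar moment about centroid: J = 2[d³/12 + d(b/2)²] = 2[235³/12 + 235×60²] = 3855000 mm³.
Direct shear f_v = P/L_w = 41.9×10³ / 470 = 89.15 N/mm (vertical).
Torsion M = P·e = 41.9×10³ × 180 = 7542000 N·mm.
Critical point at (x, y) = (60, 117.5) from centroid. f_tx = M·y/J = 229.9 N/mm; f_ty = M·x/J = 117.4 N/mm.
Resultant f_max = √[f_tx² + (f_v + f_ty)²] = √[229.9² + (89.15 + 117.4)²] = 309 N/mm.
Capacity per unit length: φr_n = 0.75 × 0.6 × 620 × (0.707 × 4) = 789 N/mm.
309 ≤ 789 → adequate.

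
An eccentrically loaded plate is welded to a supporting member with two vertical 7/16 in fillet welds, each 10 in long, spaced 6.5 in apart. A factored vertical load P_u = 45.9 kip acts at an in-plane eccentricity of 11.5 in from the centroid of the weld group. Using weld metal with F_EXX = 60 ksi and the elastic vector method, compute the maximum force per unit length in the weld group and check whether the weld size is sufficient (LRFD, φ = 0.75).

f_max ≈ 9.77 kip/in; NOT adequate

Total weld length L_w = 20 in. Treat welds as unit-width lines.
Polar moment about centroid: J = 2[d³/12 + d(b/2)²] = 2[10³/12 + 10×3.25²] = 377.9 in³.
Direct shear f_v = P/L_w = 45.9 / 20 = 2.295 kip/in (vertical).
Torsion M = P·e = 45.9 × 11.5 = 527.85 kip·in.
Critical point at (x, y) = (3.25, 5) from centroid. f_tx = M·y/J = 6.984 kip/in; f_ty = M·x/J = 4.539 kip/in.
Resultant f_max = √[f_tx² + (f_v + f_ty)²] = √[6.984² + (2.295 + 4.539)²] = 9.771 kip/in.
Capacity per unit length: φr_n = 0.75 × 0.6 × 60 × (0.707 × 0.4375) = 8.351 kip/in.
9.771 > 8.351 → NOT adequate.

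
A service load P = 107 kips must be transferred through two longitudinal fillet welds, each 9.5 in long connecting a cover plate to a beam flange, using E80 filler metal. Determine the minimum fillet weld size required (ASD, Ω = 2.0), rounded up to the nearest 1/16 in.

E80XX → F_EXX = 80 ksi.
Total weld length L = 19 in.
Required throat t_e = P × Ω / (0.6 F_EXX × L) = 107 × 2.0 / (0.6 × 80 × 19) = 0.2346 in.
Required leg w = t_e / 0.707 = 0.3319 in → use 3/8 in.

w = 3/8 in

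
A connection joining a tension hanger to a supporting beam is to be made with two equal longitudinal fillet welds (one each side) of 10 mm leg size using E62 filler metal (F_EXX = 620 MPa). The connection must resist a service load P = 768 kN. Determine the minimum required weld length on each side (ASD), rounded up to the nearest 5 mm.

Throat t_e = 0.707 × 10 = 7.07 mm.
r_n/Ω = (0.6 × 620 × 7.07) / 2.0 = 1315 N/mm = 1.315 kN/mm.
L_req = P / (r_n/Ω) = 768 / 1.315 = 584 mm total.
Per side: 584 / 2 = 292 mm.
Round up → use L = 295 mm on each side.

L = 295 mm on each side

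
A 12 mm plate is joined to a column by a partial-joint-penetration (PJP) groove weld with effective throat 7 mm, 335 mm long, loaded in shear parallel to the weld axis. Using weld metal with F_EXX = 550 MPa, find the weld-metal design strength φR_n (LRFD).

Effective throat (given) t_e = 7 mm.
A_we = 7 × 335 = 2345 mm².
F_nw = 0.6 F_EXX = 330 MPa.
φR_n = 0.75 × 330 × 2345 × 10⁻³ = 580.4 kN.

φR_n ≈ 580 kN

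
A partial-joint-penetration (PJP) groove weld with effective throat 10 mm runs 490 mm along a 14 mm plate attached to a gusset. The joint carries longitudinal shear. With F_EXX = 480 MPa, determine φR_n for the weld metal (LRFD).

Effective throat (given) t_e = 10 mm.
A_we = 10 × 490 = 4900 mm².
F_nw = 0.6 F_EXX = 288 MPa.
φR_n = 0.75 × 288 × 4900 × 10⁻³ = 1058 kN.

φR_n ≈ 1060 kN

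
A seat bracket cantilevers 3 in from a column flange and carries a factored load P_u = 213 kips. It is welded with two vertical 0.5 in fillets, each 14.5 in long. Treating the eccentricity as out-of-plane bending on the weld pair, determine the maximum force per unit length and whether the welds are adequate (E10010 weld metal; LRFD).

f_max ≈ 11.7 kip/in; adequate

E100XX → F_EXX = 100 ksi.
L_w = 2 × 14.5 = 29 in; section modulus (unit throat) S = 2 × L²/6 = 70.08 in².
Direct shear f_v = P/L_w = 213/29 = 7.345 kip/in.
Moment M = P × e = 213 × 3 = 639 kip·in; bending f_b = M/S = 9.118 kip/in.
f_max = √(f_v² + f_b²) = √(7.345² + 9.118²) = 11.71 kip/in.
φr_n = 0.75 × 0.6 × 100 × (0.707 × 0.5) = 15.91 kip/in → adequate.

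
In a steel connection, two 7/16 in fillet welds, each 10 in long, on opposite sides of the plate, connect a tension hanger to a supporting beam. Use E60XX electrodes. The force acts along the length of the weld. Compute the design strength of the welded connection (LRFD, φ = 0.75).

φR_n ≈ 167 kips

E60XX → F_EXX = 60 ksi.
Effective throat t_e = 0.707 × 0.4375 = 0.3093 in.
Total length L = 20 in; A_we = 0.3093 × 20 = 6.186 in².
F_nw = 0.6 F_EXX = 0.6 × 60 = 36 ksi.
φR_n = 0.75 × 36 × 6.186 = 167 kips.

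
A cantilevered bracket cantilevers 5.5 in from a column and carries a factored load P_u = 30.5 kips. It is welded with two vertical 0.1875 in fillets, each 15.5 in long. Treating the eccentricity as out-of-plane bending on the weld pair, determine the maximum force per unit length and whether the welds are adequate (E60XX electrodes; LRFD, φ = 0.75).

E60XX → F_EXX = 60 ksi.
L_w = 2 × 15.5 = 31 in; section modulus (unit throat) S = 2 × L²/6 = 80.08 in².
Direct shear f_v = P/L_w = 30.5/31 = 0.9839 kip/in.
Moment M = P × e = 30.5 × 5.5 = 167.75 kip·in; bending f_b = M/S = 2.095 kip/in.
f_max = √(f_v² + f_b²) = √(0.9839² + 2.095²) = 2.314 kip/in.
φr_n = 0.75 × 0.6 × 60 × (0.707 × 0.1875) = 3.579 kip/in → adequate.

f_max ≈ 2.31 kip/in; adequate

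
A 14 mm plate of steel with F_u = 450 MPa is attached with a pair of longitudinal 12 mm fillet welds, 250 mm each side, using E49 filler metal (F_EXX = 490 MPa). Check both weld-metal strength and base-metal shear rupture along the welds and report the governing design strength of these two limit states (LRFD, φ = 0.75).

φR_n ≈ 935 kN (weld metal governs)

t_e = 0.707 × 12 = 8.484 mm; L = 500 mm.
Weld metal: φR_n = 0.75 × 0.6 × 490 × 8.484 × 500 × 10⁻³ = 935.4 kN.
Base metal (shear rupture): φR_n = 0.75 × 0.6 × 450 × 14 × 500 × 10⁻³ = 1418 kN.
Governing: weld metal.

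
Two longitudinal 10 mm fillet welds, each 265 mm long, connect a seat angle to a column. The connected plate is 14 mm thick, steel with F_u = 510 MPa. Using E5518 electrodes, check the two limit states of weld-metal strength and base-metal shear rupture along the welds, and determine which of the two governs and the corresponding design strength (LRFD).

φR_n ≈ 927 kN (weld metal governs)

E55XX → F_EXX = 550 MPa.
t_e = 0.707 × 10 = 7.07 mm; L = 530 mm.
Weld metal: φR_n = 0.75 × 0.6 × 550 × 7.07 × 530 × 10⁻³ = 927.4 kN.
Base metal (shear rupture): φR_n = 0.75 × 0.6 × 510 × 14 × 530 × 10⁻³ = 1703 kN.
Governing: weld metal.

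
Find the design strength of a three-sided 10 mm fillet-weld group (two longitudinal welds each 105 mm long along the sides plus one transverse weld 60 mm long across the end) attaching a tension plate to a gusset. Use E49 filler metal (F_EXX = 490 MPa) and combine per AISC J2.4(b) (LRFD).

φR_n ≈ 421 kN

t_e = 0.707 × 10 = 7.07 mm.
R_nwl = 0.6 × 490 × 7.07 × 210 × 10⁻³ = 436.5 kN (longitudinal, 2 welds).
R_nwt = 0.6 × 490 × 7.07 × 60 × 10⁻³ = 124.7 kN (transverse, base value).
(i) R_nwl + R_nwt = 561.2 kN; (ii) 0.85 R_nwl + 1.5 R_nwt = 558.1 kN.
R_n = max = 561.2 kN [governs: (i)]; φR_n = 420.9 kN.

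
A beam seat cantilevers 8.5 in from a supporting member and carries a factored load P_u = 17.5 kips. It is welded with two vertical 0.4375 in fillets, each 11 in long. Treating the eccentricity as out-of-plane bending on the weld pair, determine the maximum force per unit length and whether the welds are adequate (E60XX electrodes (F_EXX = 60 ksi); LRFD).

L_w = 2 × 11 = 22 in; section modulus (unit throat) S = 2 × L²/6 = 40.33 in².
Direct shear f_v = P/L_w = 17.5/22 = 0.7955 kip/in.
Moment M = P × e = 17.5 × 8.5 = 148.75 kip·in; bending f_b = M/S = 3.688 kip/in.
f_max = √(f_v² + f_b²) = √(0.7955² + 3.688²) = 3.773 kip/in.
φr_n = 0.75 × 0.6 × 60 × (0.707 × 0.4375) = 8.351 kip/in → adequate.

f_max ≈ 3.77 kip/in; adequate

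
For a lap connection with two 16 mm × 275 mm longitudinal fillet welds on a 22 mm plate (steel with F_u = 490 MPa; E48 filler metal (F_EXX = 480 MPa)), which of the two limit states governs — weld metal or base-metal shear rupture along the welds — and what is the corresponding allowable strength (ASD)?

R_n/Ω ≈ 896 kN (weld metal governs)

t_e = 0.707 × 16 = 11.31 mm; L = 550 mm.
Weld metal: R_n/Ω = (1/2.0) × 0.6 × 480 × 11.31 × 550 × 10⁻³ = 895.9 kN.
Base metal (shear rupture): R_n/Ω = (1/2.0) × 0.6 × 490 × 22 × 550 × 10⁻³ = 1779 kN.
Governing: weld metal.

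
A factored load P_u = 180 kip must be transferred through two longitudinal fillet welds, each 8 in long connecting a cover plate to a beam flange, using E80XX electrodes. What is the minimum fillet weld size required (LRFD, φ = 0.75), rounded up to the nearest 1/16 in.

E80XX → F_EXX = 80 ksi.
Total weld length L = 16 in.
Required throat t_e = P_u / (φ × 0.6 F_EXX × L) = 180 / (0.75 × 0.6 × 80 × 16) = 0.3125 in.
Required leg w = t_e / 0.707 = 0.442 in → use 1/2 in.

w = 1/2 in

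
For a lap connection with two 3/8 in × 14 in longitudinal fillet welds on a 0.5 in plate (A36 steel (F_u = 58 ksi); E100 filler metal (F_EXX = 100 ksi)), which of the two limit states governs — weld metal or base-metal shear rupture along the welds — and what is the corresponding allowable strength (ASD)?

R_n/Ω ≈ 223 kip (weld metal governs)

t_e = 0.707 × 0.375 = 0.2651 in; L = 28 in.
Weld metal: R_n/Ω = (1/2.0) × 0.6 × 100 × 0.2651 × 28 = 222.7 kip.
Base metal (shear rupture): R_n/Ω = (1/2.0) × 0.6 × 58 × 0.5 × 28 = 243.6 kip.
Governing: weld metal.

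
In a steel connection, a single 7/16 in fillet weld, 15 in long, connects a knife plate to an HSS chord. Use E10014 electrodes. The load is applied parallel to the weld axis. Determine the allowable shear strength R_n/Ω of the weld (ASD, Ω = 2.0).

E100XX → F_EXX = 100 ksi.
Effective throat t_e = 0.707 × 0.4375 = 0.3093 in.
Total length L = 15 in; A_we = 0.3093 × 15 = 4.64 in².
F_nw = 0.6 F_EXX = 0.6 × 100 = 60 ksi.
R_n = 60 × 4.64 = 278.4 kip; R_n/Ω = 278.4/2.0 = 139.2 kip.

R_n/Ω ≈ 139 kip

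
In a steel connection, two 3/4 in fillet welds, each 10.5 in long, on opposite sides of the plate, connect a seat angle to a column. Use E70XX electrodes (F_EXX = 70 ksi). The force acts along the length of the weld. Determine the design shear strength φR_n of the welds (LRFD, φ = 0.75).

Effective throat t_e = 0.707 × 0.75 = 0.5302 in.
Total length L = 21 in; A_we = 0.5302 × 21 = 11.14 in².
F_nw = 0.6 F_EXX = 0.6 × 70 = 42 ksi.
φR_n = 0.75 × 42 × 11.14 = 350.8 kip.

φR_n ≈ 351 kip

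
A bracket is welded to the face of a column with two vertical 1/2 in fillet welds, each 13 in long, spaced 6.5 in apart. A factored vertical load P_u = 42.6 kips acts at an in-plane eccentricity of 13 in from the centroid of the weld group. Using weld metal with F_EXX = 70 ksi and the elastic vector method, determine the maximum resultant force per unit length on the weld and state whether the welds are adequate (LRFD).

Total weld length L_w = 26 in. Treat welds as unit-width lines.
Polar moment about centroid: J = 2[d³/12 + d(b/2)²] = 2[13³/12 + 13×3.25²] = 640.8 in³.
Direct shear f_v = P/L_w = 42.6 / 26 = 1.638 kip/in (vertical).
Torsion M = P·e = 42.6 × 13 = 553.8 kip·in.
Critical point at (x, y) = (3.25, 6.5) from centroid. f_tx = M·y/J = 5.618 kip/in; f_ty = M·x/J = 2.809 kip/in.
Resultant f_max = √[f_tx² + (f_v + f_ty)²] = √[5.618² + (1.638 + 2.809)²] = 7.165 kip/in.
Capacity per unit length: φr_n = 0.75 × 0.6 × 70 × (0.707 × 0.5) = 11.14 kip/in.
7.165 ≤ 11.14 → adequate.

f_max ≈ 7.16 kip/in; adequate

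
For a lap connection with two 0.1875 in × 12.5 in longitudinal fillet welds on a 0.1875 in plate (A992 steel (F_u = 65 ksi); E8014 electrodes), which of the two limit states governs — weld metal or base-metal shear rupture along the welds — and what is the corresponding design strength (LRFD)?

E80XX → F_EXX = 80 ksi.
t_e = 0.707 × 0.1875 = 0.1326 in; L = 25 in.
Weld metal: φR_n = 0.75 × 0.6 × 80 × 0.1326 × 25 = 119.3 kips.
Base metal (shear rupture): φR_n = 0.75 × 0.6 × 65 × 0.1875 × 25 = 137.1 kips.
Governing: weld metal.

φR_n ≈ 119 kips (weld metal governs)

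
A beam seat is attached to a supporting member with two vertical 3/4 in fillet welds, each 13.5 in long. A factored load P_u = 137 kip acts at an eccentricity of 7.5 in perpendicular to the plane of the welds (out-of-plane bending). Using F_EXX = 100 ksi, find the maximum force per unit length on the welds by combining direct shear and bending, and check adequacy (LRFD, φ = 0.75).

f_max ≈ 17.7 kip/in; adequate

L_w = 2 × 13.5 = 27 in; section modulus (unit throat) S = 2 × L²/6 = 60.75 in².
Direct shear f_v = P/L_w = 137/27 = 5.074 kip/in.
Moment M = P × e = 137 × 7.5 = 1027.5 kip·in; bending f_b = M/S = 16.91 kip/in.
f_max = √(f_v² + f_b²) = √(5.074² + 16.91²) = 17.66 kip/in.
φr_n = 0.75 × 0.6 × 100 × (0.707 × 0.75) = 23.86 kip/in → adequate.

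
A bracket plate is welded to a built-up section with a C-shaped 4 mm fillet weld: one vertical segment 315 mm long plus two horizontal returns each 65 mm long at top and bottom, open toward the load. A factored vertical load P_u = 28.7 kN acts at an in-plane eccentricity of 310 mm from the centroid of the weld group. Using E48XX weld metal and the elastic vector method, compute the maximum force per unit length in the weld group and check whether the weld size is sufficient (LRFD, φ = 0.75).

E48XX → F_EXX = 480 MPa.
Total weld length L_w = 445 mm. Treat welds as unit-width lines.
Centroid: x̄ = 2×65×32.5 / 445 = 9.494 mm from the vertical weld.
Polar moment about centroid: J = I_x + I_y = [315³/12 + 2×65×157.5²] + [315×9.494² + 2(65³/12 + 65×23.01²)] = 5972000 mm³.
Direct shear f_v = P/L_w = 28.7×10³ / 445 = 64.49 N/mm (vertical).
Torsion M = P·e = 28.7×10³ × 310 = 8897000 N·mm.
Critical point at (x, y) = (55.51, 157.5) from centroid. f_tx = M·y/J = 234.6 N/mm; f_ty = M·x/J = 82.69 N/mm.
Resultant f_max = √[f_tx² + (f_v + f_ty)²] = √[234.6² + (64.49 + 82.69)²] = 277 N/mm.
Capacity per unit length: φr_n = 0.75 × 0.6 × 480 × (0.707 × 4) = 610.8 N/mm.
277 ≤ 610.8 → adequate.

f_max ≈ 277 N/mm; adequate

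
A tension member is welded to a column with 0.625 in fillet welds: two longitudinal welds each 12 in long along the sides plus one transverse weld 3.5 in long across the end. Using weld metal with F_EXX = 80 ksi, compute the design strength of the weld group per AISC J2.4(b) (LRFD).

φR_n ≈ 437 kips

t_e = 0.707 × 0.625 = 0.4419 in.
R_nwl = 0.6 × 80 × 0.4419 × 24 = 509 kips (longitudinal, 2 welds).
R_nwt = 0.6 × 80 × 0.4419 × 3.5 = 74.23 kips (transverse, base value).
(i) R_nwl + R_nwt = 583.3 kips; (ii) 0.85 R_nwl + 1.5 R_nwt = 544 kips.
R_n = max = 583.3 kips [governs: (i)]; φR_n = 437.5 kips.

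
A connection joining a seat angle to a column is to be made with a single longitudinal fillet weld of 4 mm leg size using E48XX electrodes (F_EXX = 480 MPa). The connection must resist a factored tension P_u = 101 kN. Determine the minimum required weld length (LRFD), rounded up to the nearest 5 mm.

L = 170 mm

Throat t_e = 0.707 × 4 = 2.828 mm.
φr_n = 0.75 × 0.6 × 480 × 2.828 × 10⁻³ = 0.6108 kN/mm.
L_req = P_u / φr_n = 101 / 0.6108 = 165.3 mm total.
Round up → use L = 170 mm.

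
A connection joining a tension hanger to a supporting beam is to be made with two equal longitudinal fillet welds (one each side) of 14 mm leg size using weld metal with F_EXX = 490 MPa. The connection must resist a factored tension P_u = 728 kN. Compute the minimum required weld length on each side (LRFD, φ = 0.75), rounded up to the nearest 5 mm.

L = 170 mm on each side

Throat t_e = 0.707 × 14 = 9.898 mm.
φr_n = 0.75 × 0.6 × 490 × 9.898 × 10⁻³ = 2.183 kN/mm.
L_req = P_u / φr_n = 728 / 2.183 = 333.6 mm total.
Per side: 333.6 / 2 = 166.8 mm.
Round up → use L = 170 mm on each side.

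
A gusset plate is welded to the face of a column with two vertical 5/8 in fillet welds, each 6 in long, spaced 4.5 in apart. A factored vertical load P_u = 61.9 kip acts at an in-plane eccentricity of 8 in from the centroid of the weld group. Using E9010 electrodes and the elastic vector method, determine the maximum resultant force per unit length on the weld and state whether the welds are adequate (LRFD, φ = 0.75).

E90XX → F_EXX = 90 ksi.
Total weld length L_w = 12 in. Treat welds as unit-width lines.
Polar moment about centroid: J = 2[d³/12 + d(b/2)²] = 2[6³/12 + 6×2.25²] = 96.75 in³.
Direct shear f_v = P/L_w = 61.9 / 12 = 5.158 kip/in (vertical).
Torsion M = P·e = 61.9 × 8 = 495.2 kip·in.
Critical point at (x, y) = (2.25, 3) from centroid. f_tx = M·y/J = 15.36 kip/in; f_ty = M·x/J = 11.52 kip/in.
Resultant f_max = √[f_tx² + (f_v + f_ty)²] = √[15.36² + (5.158 + 11.52)²] = 22.67 kip/in.
Capacity per unit length: φr_n = 0.75 × 0.6 × 90 × (0.707 × 0.625) = 17.9 kip/in.
22.67 > 17.9 → NOT adequate.

f_max ≈ 22.7 kip/in; NOT adequate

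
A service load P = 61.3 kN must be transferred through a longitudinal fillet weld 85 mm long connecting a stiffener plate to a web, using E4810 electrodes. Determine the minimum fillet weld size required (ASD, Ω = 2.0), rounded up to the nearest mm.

w = 8 mm

E48XX → F_EXX = 480 MPa.
Total weld length L = 85 mm.
Required throat t_e = P × Ω / (0.6 F_EXX × L) = 61.3 × 2.0 / (0.6 × 480 × 85 × 10⁻³) = 5.008 mm.
Required leg w = t_e / 0.707 = 7.084 mm → use 8 mm.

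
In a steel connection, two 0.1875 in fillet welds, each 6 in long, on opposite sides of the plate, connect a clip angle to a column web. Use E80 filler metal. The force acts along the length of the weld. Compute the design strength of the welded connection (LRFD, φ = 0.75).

E80XX → F_EXX = 80 ksi.
Effective throat t_e = 0.707 × 0.1875 = 0.1326 in.
Total length L = 12 in; A_we = 0.1326 × 12 = 1.591 in².
F_nw = 0.6 F_EXX = 0.6 × 80 = 48 ksi.
φR_n = 0.75 × 48 × 1.591 = 57.27 kip.

φR_n ≈ 57.3 kip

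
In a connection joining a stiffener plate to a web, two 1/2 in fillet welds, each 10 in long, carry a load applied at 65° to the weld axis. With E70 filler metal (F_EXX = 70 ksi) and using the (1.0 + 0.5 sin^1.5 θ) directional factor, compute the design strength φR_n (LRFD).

t_e = 0.707 × 0.5 = 0.3535 in; A_we = 0.3535 × 20 = 7.07 in².
Directional factor: 1.0 + 0.5 sin^1.5(65°) = 1.431.
F_nw = 0.6 × 70 × 1.431 = 60.12 ksi.
φR_n = 0.75 × 60.12 × 7.07 = 318.8 kip.

φR_n ≈ 319 kip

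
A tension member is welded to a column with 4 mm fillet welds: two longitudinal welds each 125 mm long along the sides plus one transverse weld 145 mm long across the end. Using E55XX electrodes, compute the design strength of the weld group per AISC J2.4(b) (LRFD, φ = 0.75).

φR_n ≈ 301 kN

E55XX → F_EXX = 550 MPa.
t_e = 0.707 × 4 = 2.828 mm.
R_nwl = 0.6 × 550 × 2.828 × 250 × 10⁻³ = 233.3 kN (longitudinal, 2 welds).
R_nwt = 0.6 × 550 × 2.828 × 145 × 10⁻³ = 135.3 kN (transverse, base value).
(i) R_nwl + R_nwt = 368.6 kN; (ii) 0.85 R_nwl + 1.5 R_nwt = 401.3 kN.
R_n = max = 401.3 kN [governs: (ii)]; φR_n = 301 kN.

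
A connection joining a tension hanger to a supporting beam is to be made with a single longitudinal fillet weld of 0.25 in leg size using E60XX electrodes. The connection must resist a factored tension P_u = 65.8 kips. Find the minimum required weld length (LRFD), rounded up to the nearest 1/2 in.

L = 14 in

E60XX → F_EXX = 60 ksi.
Throat t_e = 0.707 × 0.25 = 0.1767 in.
φr_n = 0.75 × 0.6 × 60 × 0.1767 = 4.772 kips/in.
L_req = P_u / φr_n = 65.8 / 4.772 = 13.79 in total.
Round up → use L = 14 in.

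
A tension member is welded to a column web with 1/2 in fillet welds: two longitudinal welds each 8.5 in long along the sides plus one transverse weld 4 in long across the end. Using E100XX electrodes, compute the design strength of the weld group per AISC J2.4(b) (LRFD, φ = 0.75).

E100XX → F_EXX = 100 ksi.
t_e = 0.707 × 0.5 = 0.3535 in.
R_nwl = 0.6 × 100 × 0.3535 × 17 = 360.6 kips (longitudinal, 2 welds).
R_nwt = 0.6 × 100 × 0.3535 × 4 = 84.84 kips (transverse, base value).
(i) R_nwl + R_nwt = 445.4 kips; (ii) 0.85 R_nwl + 1.5 R_nwt = 433.7 kips.
R_n = max = 445.4 kips [governs: (i)]; φR_n = 334.1 kips.

φR_n ≈ 334 kips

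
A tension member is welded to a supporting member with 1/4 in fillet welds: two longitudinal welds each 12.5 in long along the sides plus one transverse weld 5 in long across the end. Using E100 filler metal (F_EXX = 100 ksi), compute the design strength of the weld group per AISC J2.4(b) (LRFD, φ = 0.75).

t_e = 0.707 × 0.25 = 0.1767 in.
R_nwl = 0.6 × 100 × 0.1767 × 25 = 265.1 kip (longitudinal, 2 welds).
R_nwt = 0.6 × 100 × 0.1767 × 5 = 53.02 kip (transverse, base value).
(i) R_nwl + R_nwt = 318.1 kip; (ii) 0.85 R_nwl + 1.5 R_nwt = 304.9 kip.
R_n = max = 318.1 kip [governs: (i)]; φR_n = 238.6 kip.

φR_n ≈ 239 kip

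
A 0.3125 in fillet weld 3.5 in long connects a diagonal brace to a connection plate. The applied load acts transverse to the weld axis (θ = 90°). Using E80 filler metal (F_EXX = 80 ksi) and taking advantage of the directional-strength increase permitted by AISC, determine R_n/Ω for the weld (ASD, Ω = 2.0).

t_e = 0.707 × 0.3125 = 0.2209 in; A_we = 0.2209 × 3.5 = 0.7733 in².
Directional factor: 1.0 + 0.5 sin^1.5(90°) = 1.5.
F_nw = 0.6 × 80 × 1.5 = 72 ksi.
R_n/Ω = (72 × 0.7733) / 2.0 = 27.84 kips.

R_n/Ω ≈ 27.8 kips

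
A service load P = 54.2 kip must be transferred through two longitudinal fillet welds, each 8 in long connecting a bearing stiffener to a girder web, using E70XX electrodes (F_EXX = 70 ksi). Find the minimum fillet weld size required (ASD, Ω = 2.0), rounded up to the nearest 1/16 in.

w = 1/4 in

Total weld length L = 16 in.
Required throat t_e = P × Ω / (0.6 F_EXX × L) = 54.2 × 2.0 / (0.6 × 70 × 16) = 0.1613 in.
Required leg w = t_e / 0.707 = 0.2282 in → use 1/4 in.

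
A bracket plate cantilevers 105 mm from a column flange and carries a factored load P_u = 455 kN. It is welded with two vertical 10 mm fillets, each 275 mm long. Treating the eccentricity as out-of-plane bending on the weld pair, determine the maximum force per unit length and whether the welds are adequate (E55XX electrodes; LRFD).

f_max ≈ 2070 N/mm; NOT adequate

E55XX → F_EXX = 550 MPa.
L_w = 2 × 275 = 550 mm; section modulus (unit throat) S = 2 × L²/6 = 25210 mm².
Direct shear f_v = P/L_w = 455×10³/550 = 827.3 N/mm.
Moment M = P × e = 455×10³ × 105 = 47775000 N·mm; bending f_b = M/S = 1895 N/mm.
f_max = √(f_v² + f_b²) = √(827.3² + 1895²) = 2068 N/mm.
φr_n = 0.75 × 0.6 × 550 × (0.707 × 10) = 1750 N/mm → NOT adequate.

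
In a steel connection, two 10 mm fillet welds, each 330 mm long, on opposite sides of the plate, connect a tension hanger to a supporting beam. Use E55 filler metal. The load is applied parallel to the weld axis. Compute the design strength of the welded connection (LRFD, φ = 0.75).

E55XX → F_EXX = 550 MPa.
Effective throat t_e = 0.707 × 10 = 7.07 mm.
Total length L = 660 mm; A_we = 7.07 × 660 = 4666 mm².
F_nw = 0.6 F_EXX = 0.6 × 550 = 330 MPa.
φR_n = 0.75 × 330 × 4666 × 10⁻³ = 1155 kN.

φR_n ≈ 1150 kN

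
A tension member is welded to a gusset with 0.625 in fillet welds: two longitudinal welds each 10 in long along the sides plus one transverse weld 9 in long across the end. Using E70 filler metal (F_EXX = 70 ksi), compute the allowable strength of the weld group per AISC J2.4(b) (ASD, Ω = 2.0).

R_n/Ω ≈ 283 kip

t_e = 0.707 × 0.625 = 0.4419 in.
R_nwl = 0.6 × 70 × 0.4419 × 20 = 371.2 kip (longitudinal, 2 welds).
R_nwt = 0.6 × 70 × 0.4419 × 9 = 167 kip (transverse, base value).
(i) R_nwl + R_nwt = 538.2 kip; (ii) 0.85 R_nwl + 1.5 R_nwt = 566 kip.
R_n = max = 566 kip [governs: (ii)]; R_n/Ω = 283 kip.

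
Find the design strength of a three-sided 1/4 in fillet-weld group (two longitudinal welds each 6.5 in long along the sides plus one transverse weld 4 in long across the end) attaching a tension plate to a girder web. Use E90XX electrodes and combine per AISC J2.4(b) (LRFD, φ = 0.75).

E90XX → F_EXX = 90 ksi.
t_e = 0.707 × 0.25 = 0.1767 in.
R_nwl = 0.6 × 90 × 0.1767 × 13 = 124.1 kips (longitudinal, 2 welds).
R_nwt = 0.6 × 90 × 0.1767 × 4 = 38.18 kips (transverse, base value).
(i) R_nwl + R_nwt = 162.3 kips; (ii) 0.85 R_nwl + 1.5 R_nwt = 162.7 kips.
R_n = max = 162.7 kips [governs: (ii)]; φR_n = 122.1 kips.

φR_n ≈ 122 kips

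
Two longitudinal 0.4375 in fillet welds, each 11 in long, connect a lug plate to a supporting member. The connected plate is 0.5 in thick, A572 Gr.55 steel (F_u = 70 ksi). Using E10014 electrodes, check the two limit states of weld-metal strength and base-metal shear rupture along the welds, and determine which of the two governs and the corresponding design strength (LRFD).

E100XX → F_EXX = 100 ksi.
t_e = 0.707 × 0.4375 = 0.3093 in; L = 22 in.
Weld metal: φR_n = 0.75 × 0.6 × 100 × 0.3093 × 22 = 306.2 kip.
Base metal (shear rupture): φR_n = 0.75 × 0.6 × 70 × 0.5 × 22 = 346.5 kip.
Governing: weld metal.

φR_n ≈ 306 kip (weld metal governs)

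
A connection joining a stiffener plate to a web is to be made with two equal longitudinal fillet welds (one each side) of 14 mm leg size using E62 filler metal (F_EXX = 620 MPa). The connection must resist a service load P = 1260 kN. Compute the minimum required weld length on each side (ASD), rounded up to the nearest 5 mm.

Throat t_e = 0.707 × 14 = 9.898 mm.
r_n/Ω = (0.6 × 620 × 9.898) / 2.0 = 1841 N/mm = 1.841 kN/mm.
L_req = P / (r_n/Ω) = 1260 / 1.841 = 684.4 mm total.
Per side: 684.4 / 2 = 342.2 mm.
Round up → use L = 345 mm on each side.

L = 345 mm on each side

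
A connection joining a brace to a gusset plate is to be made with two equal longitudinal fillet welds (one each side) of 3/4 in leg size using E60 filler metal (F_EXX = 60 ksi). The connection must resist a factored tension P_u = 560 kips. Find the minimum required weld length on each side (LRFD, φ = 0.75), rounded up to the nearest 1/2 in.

L = 20 in on each side

Throat t_e = 0.707 × 0.75 = 0.5302 in.
φr_n = 0.75 × 0.6 × 60 × 0.5302 = 14.32 kips/in.
L_req = P_u / φr_n = 560 / 14.32 = 39.12 in total.
Per side: 39.12 / 2 = 19.56 in.
Round up → use L = 20 in on each side.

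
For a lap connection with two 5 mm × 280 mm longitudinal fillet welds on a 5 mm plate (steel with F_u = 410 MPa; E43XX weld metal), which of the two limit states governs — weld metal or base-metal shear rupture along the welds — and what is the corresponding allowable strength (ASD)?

E43XX → F_EXX = 430 MPa.
t_e = 0.707 × 5 = 3.535 mm; L = 560 mm.
Weld metal: R_n/Ω = (1/2.0) × 0.6 × 430 × 3.535 × 560 × 10⁻³ = 255.4 kN.
Base metal (shear rupture): R_n/Ω = (1/2.0) × 0.6 × 410 × 5 × 560 × 10⁻³ = 344.4 kN.
Governing: weld metal.

R_n/Ω ≈ 255 kN (weld metal governs)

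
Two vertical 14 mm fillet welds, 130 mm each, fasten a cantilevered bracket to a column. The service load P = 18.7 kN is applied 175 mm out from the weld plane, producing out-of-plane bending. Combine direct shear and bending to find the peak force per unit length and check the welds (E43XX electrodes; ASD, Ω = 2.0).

f_max ≈ 585 N/mm; adequate

E43XX → F_EXX = 430 MPa.
L_w = 2 × 130 = 260 mm; section modulus (unit throat) S = 2 × L²/6 = 5633 mm².
Direct shear f_v = P/L_w = 18.7×10³/260 = 71.92 N/mm.
Moment M = P × e = 18.7×10³ × 175 = 3272500 N·mm; bending f_b = M/S = 580.9 N/mm.
f_max = √(f_v² + f_b²) = √(71.92² + 580.9²) = 585.4 N/mm.
r_n/Ω = (1/2.0) × 0.6 × 430 × (0.707 × 14) = 1277 N/mm → adequate.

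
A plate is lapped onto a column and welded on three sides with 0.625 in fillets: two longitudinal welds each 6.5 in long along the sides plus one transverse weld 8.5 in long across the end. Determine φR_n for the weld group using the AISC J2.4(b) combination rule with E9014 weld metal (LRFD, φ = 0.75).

φR_n ≈ 426 kips

E90XX → F_EXX = 90 ksi.
t_e = 0.707 × 0.625 = 0.4419 in.
R_nwl = 0.6 × 90 × 0.4419 × 13 = 310.2 kips (longitudinal, 2 welds).
R_nwt = 0.6 × 90 × 0.4419 × 8.5 = 202.8 kips (transverse, base value).
(i) R_nwl + R_nwt = 513 kips; (ii) 0.85 R_nwl + 1.5 R_nwt = 567.9 kips.
R_n = max = 567.9 kips [governs: (ii)]; φR_n = 425.9 kips.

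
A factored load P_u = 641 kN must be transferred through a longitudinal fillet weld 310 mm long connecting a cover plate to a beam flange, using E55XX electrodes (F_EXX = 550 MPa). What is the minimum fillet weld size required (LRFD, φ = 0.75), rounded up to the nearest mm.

Total weld length L = 310 mm.
Required throat t_e = P_u / (φ × 0.6 F_EXX × L) = 641 / (0.75 × 0.6 × 550 × 310 × 10⁻³) = 8.355 mm.
Required leg w = t_e / 0.707 = 11.82 mm → use 12 mm.

w = 12 mm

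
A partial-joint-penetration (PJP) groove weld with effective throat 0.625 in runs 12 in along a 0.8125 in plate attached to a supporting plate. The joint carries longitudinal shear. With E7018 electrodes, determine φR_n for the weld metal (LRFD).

φR_n ≈ 236 kips

E70XX → F_EXX = 70 ksi.
Effective throat (given) t_e = 0.625 in.
A_we = 0.625 × 12 = 7.5 in².
F_nw = 0.6 F_EXX = 42 ksi.
φR_n = 0.75 × 42 × 7.5 = 236.2 kips.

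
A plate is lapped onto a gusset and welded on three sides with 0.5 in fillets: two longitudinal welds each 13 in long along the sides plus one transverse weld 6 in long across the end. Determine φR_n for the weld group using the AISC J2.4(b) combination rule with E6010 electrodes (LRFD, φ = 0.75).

E60XX → F_EXX = 60 ksi.
t_e = 0.707 × 0.5 = 0.3535 in.
R_nwl = 0.6 × 60 × 0.3535 × 26 = 330.9 kip (longitudinal, 2 welds).
R_nwt = 0.6 × 60 × 0.3535 × 6 = 76.36 kip (transverse, base value).
(i) R_nwl + R_nwt = 407.2 kip; (ii) 0.85 R_nwl + 1.5 R_nwt = 395.8 kip.
R_n = max = 407.2 kip [governs: (i)]; φR_n = 305.4 kip.

φR_n ≈ 305 kip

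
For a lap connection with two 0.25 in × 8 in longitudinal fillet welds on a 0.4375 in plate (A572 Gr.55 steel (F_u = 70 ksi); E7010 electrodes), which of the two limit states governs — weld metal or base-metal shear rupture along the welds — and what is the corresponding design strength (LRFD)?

φR_n ≈ 89.1 kips (weld metal governs)

E70XX → F_EXX = 70 ksi.
t_e = 0.707 × 0.25 = 0.1767 in; L = 16 in.
Weld metal: φR_n = 0.75 × 0.6 × 70 × 0.1767 × 16 = 89.08 kips.
Base metal (shear rupture): φR_n = 0.75 × 0.6 × 70 × 0.4375 × 16 = 220.5 kips.
Governing: weld metal.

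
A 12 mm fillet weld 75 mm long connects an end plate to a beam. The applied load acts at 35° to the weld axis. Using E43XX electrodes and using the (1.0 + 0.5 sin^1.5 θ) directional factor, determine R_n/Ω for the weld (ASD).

R_n/Ω ≈ 99.9 kN

E43XX → F_EXX = 430 MPa.
t_e = 0.707 × 12 = 8.484 mm; A_we = 8.484 × 75 = 636.3 mm².
Directional factor: 1.0 + 0.5 sin^1.5(35°) = 1.217.
F_nw = 0.6 × 430 × 1.217 = 314 MPa.
R_n/Ω = (314 × 636.3) / 2.0 × 10⁻³ = 99.91 kN.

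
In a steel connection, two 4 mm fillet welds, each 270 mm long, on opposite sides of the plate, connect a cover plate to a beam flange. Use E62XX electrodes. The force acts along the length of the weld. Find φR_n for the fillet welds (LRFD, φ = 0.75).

E62XX → F_EXX = 620 MPa.
Effective throat t_e = 0.707 × 4 = 2.828 mm.
Total length L = 540 mm; A_we = 2.828 × 540 = 1527 mm².
F_nw = 0.6 F_EXX = 0.6 × 620 = 372 MPa.
φR_n = 0.75 × 372 × 1527 × 10⁻³ = 426.1 kN.

φR_n ≈ 426 kN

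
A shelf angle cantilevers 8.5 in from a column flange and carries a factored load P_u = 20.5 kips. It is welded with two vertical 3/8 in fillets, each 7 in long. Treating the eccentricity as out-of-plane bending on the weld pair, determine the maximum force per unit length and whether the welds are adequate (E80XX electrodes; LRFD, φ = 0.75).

E80XX → F_EXX = 80 ksi.
L_w = 2 × 7 = 14 in; section modulus (unit throat) S = 2 × L²/6 = 16.33 in².
Direct shear f_v = P/L_w = 20.5/14 = 1.464 kip/in.
Moment M = P × e = 20.5 × 8.5 = 174.25 kip·in; bending f_b = M/S = 10.67 kip/in.
f_max = √(f_v² + f_b²) = √(1.464² + 10.67²) = 10.77 kip/in.
φr_n = 0.75 × 0.6 × 80 × (0.707 × 0.375) = 9.544 kip/in → NOT adequate.

f_max ≈ 10.8 kip/in; NOT adequate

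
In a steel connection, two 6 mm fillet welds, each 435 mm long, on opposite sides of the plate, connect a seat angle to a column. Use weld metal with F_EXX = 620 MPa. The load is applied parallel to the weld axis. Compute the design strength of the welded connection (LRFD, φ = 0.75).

φR_n ≈ 1030 kN

Effective throat t_e = 0.707 × 6 = 4.242 mm.
Total length L = 870 mm; A_we = 4.242 × 870 = 3691 mm².
F_nw = 0.6 F_EXX = 0.6 × 620 = 372 MPa.
φR_n = 0.75 × 372 × 3691 × 10⁻³ = 1030 kN.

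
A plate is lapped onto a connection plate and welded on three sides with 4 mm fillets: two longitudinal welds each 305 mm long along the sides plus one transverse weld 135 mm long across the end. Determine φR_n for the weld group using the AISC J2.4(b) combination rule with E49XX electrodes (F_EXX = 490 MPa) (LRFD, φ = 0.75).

t_e = 0.707 × 4 = 2.828 mm.
R_nwl = 0.6 × 490 × 2.828 × 610 × 10⁻³ = 507.2 kN (longitudinal, 2 welds).
R_nwt = 0.6 × 490 × 2.828 × 135 × 10⁻³ = 112.2 kN (transverse, base value).
(i) R_nwl + R_nwt = 619.4 kN; (ii) 0.85 R_nwl + 1.5 R_nwt = 599.5 kN.
R_n = max = 619.4 kN [governs: (i)]; φR_n = 464.6 kN.

φR_n ≈ 465 kN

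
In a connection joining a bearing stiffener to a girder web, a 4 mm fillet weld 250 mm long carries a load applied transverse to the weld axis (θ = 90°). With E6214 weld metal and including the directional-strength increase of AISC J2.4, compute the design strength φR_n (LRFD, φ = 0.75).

φR_n ≈ 296 kN

E62XX → F_EXX = 620 MPa.
t_e = 0.707 × 4 = 2.828 mm; A_we = 2.828 × 250 = 707 mm².
Directional factor: 1.0 + 0.5 sin^1.5(90°) = 1.5.
F_nw = 0.6 × 620 × 1.5 = 558 MPa.
φR_n = 0.75 × 558 × 707 × 10⁻³ = 295.9 kN.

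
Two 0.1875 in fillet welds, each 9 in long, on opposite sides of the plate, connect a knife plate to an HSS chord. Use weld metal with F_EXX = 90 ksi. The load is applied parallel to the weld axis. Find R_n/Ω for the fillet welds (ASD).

R_n/Ω ≈ 64.4 kip

Effective throat t_e = 0.707 × 0.1875 = 0.1326 in.
Total length L = 18 in; A_we = 0.1326 × 18 = 2.386 in².
F_nw = 0.6 F_EXX = 0.6 × 90 = 54 ksi.
R_n = 54 × 2.386 = 128.9 kip; R_n/Ω = 128.9/2.0 = 64.43 kip.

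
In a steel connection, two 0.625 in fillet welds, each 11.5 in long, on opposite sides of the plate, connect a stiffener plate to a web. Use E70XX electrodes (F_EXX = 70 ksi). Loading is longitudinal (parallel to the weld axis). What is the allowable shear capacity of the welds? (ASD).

R_n/Ω ≈ 213 kip

Effective throat t_e = 0.707 × 0.625 = 0.4419 in.
Total length L = 23 in; A_we = 0.4419 × 23 = 10.16 in².
F_nw = 0.6 F_EXX = 0.6 × 70 = 42 ksi.
R_n = 42 × 10.16 = 426.9 kip; R_n/Ω = 426.9/2.0 = 213.4 kip.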